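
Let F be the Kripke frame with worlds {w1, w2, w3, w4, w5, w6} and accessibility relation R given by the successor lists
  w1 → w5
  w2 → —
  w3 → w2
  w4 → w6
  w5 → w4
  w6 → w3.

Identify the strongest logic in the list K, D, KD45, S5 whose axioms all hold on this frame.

Serial (axiom D): no — w2 has no R-successor.
Euclidean (axiom 5): no — w1 R w5 and w1 R w5, but not w5 R w5.
Transitive (axiom 4): no — w1 R w5 and w5 R w4, but not w1 R w4.
Reflexive (axiom T): no — w1 is not related to itself.
So F validates K; D would additionally require R to be serial. The strongest is K.

K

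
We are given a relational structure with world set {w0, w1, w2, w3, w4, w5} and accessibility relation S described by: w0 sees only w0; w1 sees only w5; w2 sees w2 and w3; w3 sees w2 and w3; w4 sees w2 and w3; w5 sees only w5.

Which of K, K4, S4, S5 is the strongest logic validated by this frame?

Transitive (axiom 4): yes — every two-step S-path is closed by a direct edge.
Reflexive (axiom T): no — w1 is not related to itself.
Euclidean (axiom 5): yes — any two successors of a common world are S-related.
So F validates K, K4; S4 would additionally require S to be reflexive. The strongest is K4.

K4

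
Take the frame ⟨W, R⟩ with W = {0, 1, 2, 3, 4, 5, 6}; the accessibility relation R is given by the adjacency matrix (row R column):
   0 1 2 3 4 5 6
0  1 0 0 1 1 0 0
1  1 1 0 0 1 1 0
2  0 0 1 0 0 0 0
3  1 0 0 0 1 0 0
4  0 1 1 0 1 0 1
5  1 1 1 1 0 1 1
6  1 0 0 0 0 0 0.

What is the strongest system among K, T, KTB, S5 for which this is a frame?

K

Reflexive (axiom T): no — 3 is not related to itself.
Symmetric (axiom B): no — 0 R 4 but not 4 R 0.
Euclidean (axiom 5): no — 0 R 4 and 0 R 3, but not 4 R 3.
So F validates K; T would additionally require R to be reflexive. The strongest is K.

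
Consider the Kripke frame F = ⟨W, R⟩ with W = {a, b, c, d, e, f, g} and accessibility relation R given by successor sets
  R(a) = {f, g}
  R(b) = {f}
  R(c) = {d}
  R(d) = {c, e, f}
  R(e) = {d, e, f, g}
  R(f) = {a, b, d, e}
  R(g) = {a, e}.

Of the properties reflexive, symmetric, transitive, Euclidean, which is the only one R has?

Reflexive: no — a is not related to itself.
Symmetric: yes — every pair in R has its reverse in R.
Transitive: no — a R f and f R b, but not a R b.
Euclidean: no — a R f and a R g, but not f R g.
Only symmetric holds.

symmetric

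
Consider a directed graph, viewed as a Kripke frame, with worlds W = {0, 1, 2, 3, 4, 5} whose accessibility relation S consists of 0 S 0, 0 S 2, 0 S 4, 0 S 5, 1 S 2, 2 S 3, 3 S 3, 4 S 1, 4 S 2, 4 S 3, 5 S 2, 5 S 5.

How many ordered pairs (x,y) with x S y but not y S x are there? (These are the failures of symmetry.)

Enumerating: (0,2), (0,4), (0,5), (1,2), (2,3), (4,1), (4,2), (4,3), (5,2).

9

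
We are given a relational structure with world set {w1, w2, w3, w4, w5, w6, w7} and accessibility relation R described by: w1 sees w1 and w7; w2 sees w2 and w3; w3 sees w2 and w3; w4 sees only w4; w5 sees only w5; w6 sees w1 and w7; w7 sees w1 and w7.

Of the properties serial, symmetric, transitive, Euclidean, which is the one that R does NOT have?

symmetric

Serial: yes — every world has a successor (e.g. w1 R w1).
Symmetric: no — w6 R w1 but not w1 R w6.
Transitive: yes — every two-step R-path is closed by a direct edge.
Euclidean: yes — any two successors of a common world are R-related.
Only symmetric fails.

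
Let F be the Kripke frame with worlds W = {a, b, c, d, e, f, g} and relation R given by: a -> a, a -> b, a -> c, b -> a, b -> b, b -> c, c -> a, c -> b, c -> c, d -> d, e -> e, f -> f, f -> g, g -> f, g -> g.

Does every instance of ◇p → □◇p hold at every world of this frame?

Yes

The schema 5 characterises exactly the Euclidean frames.
Euclidean: yes — any two successors of a common world are R-related.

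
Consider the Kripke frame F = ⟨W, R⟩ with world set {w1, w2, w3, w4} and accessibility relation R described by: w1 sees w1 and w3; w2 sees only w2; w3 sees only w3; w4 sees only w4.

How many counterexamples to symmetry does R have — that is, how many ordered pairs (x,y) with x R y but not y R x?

Enumerating: (w1,w3).

1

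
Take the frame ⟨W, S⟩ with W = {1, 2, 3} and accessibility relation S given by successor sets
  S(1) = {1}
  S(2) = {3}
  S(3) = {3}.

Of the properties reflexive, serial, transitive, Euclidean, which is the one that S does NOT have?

Reflexive: no — 2 is not related to itself.
Serial: yes — every world has a successor (e.g. 1 S 1).
Transitive: yes — every two-step S-path is closed by a direct edge.
Euclidean: yes — any two successors of a common world are S-related.
Only reflexive fails.

reflexive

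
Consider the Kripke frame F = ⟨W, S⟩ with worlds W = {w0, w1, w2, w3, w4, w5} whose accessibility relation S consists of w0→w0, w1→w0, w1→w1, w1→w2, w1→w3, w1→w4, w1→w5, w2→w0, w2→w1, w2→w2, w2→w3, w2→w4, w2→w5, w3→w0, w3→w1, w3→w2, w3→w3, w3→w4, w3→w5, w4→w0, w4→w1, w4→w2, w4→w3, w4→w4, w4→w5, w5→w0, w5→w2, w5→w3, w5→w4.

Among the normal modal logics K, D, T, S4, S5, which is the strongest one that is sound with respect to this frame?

D

Serial (axiom D): yes — every world has a successor (e.g. w0 S w0).
Reflexive (axiom T): no — w5 is not related to itself.
Transitive (axiom 4): no — w5 S w2 and w2 S w1, but not w5 S w1.
Euclidean (axiom 5): no — w1 S w0 and w1 S w2, but not w0 S w2.
So F validates K, D; T would additionally require S to be reflexive. The strongest is D.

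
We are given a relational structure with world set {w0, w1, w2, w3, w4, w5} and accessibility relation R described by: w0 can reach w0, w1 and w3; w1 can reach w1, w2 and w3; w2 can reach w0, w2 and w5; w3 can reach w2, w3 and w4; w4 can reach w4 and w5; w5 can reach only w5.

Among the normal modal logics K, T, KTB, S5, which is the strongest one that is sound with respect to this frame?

Reflexive (axiom T): yes — every world is R-related to itself.
Symmetric (axiom B): no — w0 R w1 but not w1 R w0.
Euclidean (axiom 5): no — w0 R w3 and w0 R w1, but not w3 R w1.
So F validates K, T; KTB would additionally require R to be symmetric. The strongest is T.

T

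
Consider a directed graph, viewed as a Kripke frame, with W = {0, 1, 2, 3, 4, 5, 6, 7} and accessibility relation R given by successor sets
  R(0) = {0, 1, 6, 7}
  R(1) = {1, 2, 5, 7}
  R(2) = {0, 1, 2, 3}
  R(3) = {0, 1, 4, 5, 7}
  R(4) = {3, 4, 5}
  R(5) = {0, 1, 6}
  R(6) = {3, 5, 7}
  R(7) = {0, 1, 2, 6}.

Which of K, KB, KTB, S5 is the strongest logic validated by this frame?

K

Symmetric (axiom B): no — 0 R 1 but not 1 R 0.
Reflexive (axiom T): no — 3 is not related to itself.
Euclidean (axiom 5): no — 0 R 1 and 0 R 6, but not 1 R 6.
So F validates K; KB would additionally require R to be symmetric. The strongest is K.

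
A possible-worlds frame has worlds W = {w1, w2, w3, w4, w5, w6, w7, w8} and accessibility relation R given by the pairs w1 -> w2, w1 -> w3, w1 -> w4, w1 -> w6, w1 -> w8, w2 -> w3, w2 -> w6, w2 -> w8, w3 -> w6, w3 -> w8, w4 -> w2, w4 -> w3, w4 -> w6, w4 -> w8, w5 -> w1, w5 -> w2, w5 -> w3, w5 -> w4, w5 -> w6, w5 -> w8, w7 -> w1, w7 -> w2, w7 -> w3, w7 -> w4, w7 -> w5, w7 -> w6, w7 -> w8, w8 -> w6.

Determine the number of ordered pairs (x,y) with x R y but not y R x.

28

Enumerating: (w1,w2), (w1,w3), (w1,w4), (w1,w6), (w1,w8), (w2,w3), (w2,w6), (w2,w8), (w3,w6), (w3,w8), (w4,w2), (w4,w3), … and 16 more.
Total: 28.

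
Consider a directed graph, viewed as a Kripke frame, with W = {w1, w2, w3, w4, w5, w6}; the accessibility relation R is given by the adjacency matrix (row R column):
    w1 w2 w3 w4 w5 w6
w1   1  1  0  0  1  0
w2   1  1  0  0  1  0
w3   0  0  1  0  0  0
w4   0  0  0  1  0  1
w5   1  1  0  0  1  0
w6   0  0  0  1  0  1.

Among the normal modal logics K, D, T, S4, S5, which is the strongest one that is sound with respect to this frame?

S5

Serial (axiom D): yes — every world has a successor (e.g. w1 R w1).
Reflexive (axiom T): yes — every world is R-related to itself.
Transitive (axiom 4): yes — every two-step R-path is closed by a direct edge.
Euclidean (axiom 5): yes — any two successors of a common world are R-related.
So F validates K, D, T, S4, S5. The strongest is S5.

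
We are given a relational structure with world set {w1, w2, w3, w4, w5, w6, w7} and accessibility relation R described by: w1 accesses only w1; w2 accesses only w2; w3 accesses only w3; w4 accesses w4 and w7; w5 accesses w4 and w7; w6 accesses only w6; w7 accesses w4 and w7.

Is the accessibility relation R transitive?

Yes

Transitive: yes — every two-step R-path is closed by a direct edge.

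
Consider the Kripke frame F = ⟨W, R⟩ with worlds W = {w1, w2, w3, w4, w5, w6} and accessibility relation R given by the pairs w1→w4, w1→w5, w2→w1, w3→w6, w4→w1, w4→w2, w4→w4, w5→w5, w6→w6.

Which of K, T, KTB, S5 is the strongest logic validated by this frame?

Reflexive (axiom T): no — w1 is not related to itself.
Symmetric (axiom B): no — w1 R w5 but not w5 R w1.
Euclidean (axiom 5): no — w1 R w4 and w1 R w5, but not w4 R w5.
So F validates K; T would additionally require R to be reflexive. The strongest is K.

K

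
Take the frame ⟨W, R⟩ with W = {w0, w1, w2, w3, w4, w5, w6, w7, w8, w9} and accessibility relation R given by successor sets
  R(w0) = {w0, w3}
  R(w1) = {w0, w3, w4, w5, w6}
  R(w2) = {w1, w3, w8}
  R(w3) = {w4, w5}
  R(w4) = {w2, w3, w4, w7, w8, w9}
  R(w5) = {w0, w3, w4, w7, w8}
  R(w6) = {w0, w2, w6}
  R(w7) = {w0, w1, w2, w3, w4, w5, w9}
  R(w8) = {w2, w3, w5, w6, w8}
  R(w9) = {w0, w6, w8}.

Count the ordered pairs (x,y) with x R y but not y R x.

Enumerating: (w0,w3), (w1,w0), (w1,w3), (w1,w4), (w1,w5), (w1,w6), (w2,w1), (w2,w3), (w4,w2), (w4,w8), (w4,w9), (w5,w0), … and 13 more.
Total: 25.

25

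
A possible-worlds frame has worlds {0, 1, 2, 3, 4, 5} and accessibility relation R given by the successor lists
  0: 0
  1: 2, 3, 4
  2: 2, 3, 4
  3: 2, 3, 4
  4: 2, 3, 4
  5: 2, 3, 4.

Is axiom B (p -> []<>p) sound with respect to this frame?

By correspondence theory, B is valid on a frame iff R is symmetric.
Symmetric: no — 1 R 2 but not 2 R 1.

No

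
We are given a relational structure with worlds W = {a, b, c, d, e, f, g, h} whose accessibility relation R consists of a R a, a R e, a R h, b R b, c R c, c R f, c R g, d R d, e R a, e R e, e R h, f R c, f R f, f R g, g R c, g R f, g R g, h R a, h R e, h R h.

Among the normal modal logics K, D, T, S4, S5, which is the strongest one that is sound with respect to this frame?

S5

Serial (axiom D): yes — every world has a successor (e.g. a R a).
Reflexive (axiom T): yes — every world is R-related to itself.
Transitive (axiom 4): yes — every two-step R-path is closed by a direct edge.
Euclidean (axiom 5): yes — any two successors of a common world are R-related.
So F validates K, D, T, S4, S5. The strongest is S5.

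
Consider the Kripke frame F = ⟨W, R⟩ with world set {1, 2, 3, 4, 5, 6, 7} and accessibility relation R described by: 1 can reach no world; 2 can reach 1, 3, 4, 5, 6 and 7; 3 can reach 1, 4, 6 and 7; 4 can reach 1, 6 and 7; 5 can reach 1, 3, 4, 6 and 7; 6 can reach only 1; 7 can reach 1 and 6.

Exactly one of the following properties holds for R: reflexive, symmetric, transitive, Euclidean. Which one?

Reflexive: no — 1 is not related to itself.
Symmetric: no — 2 R 1 but not 1 R 2.
Transitive: yes — every two-step R-path is closed by a direct edge.
Euclidean: no — 2 R 1 and 2 R 3, but not 1 R 3.
Only transitive holds.

transitive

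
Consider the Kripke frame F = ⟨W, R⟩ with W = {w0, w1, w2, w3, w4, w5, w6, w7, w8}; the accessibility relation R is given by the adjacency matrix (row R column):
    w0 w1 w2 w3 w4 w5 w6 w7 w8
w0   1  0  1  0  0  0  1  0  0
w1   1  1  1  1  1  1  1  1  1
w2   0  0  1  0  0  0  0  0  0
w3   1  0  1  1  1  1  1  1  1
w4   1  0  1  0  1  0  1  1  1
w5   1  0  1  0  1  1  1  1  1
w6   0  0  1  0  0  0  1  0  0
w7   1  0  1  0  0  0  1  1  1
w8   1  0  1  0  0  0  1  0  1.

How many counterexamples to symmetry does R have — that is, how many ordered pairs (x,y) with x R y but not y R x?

Enumerating: (w0,w2), (w0,w6), (w1,w0), (w1,w2), (w1,w3), (w1,w4), (w1,w5), (w1,w6), (w1,w7), (w1,w8), (w3,w0), (w3,w2), … and 24 more.
Total: 36.

36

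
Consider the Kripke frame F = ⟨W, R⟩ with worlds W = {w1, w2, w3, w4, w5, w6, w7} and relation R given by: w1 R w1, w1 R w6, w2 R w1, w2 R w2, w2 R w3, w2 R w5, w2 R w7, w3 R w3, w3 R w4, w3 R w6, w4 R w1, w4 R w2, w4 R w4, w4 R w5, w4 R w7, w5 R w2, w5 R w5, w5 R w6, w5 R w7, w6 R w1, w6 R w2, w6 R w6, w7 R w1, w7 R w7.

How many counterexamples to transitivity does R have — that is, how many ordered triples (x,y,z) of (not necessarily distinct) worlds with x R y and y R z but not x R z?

Enumerating: (w1,w6,w2), (w2,w1,w6), (w2,w3,w4), (w2,w3,w6), (w2,w5,w6), (w3,w4,w1), (w3,w4,w2), (w3,w4,w5), (w3,w4,w7), (w3,w6,w1), (w3,w6,w2), (w4,w1,w6), … and 10 more.
Total: 22.

22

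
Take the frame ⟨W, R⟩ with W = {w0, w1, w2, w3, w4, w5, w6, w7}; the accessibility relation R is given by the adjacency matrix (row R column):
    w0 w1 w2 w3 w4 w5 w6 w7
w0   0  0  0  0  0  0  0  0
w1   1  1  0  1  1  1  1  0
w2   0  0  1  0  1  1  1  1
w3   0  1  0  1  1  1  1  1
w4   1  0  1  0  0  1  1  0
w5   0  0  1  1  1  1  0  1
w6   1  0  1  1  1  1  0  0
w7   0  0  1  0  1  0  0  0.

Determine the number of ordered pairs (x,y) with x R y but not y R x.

Enumerating: (w1,w0), (w1,w4), (w1,w5), (w1,w6), (w3,w4), (w3,w7), (w4,w0), (w5,w7), (w6,w0), (w6,w5), (w7,w4).

11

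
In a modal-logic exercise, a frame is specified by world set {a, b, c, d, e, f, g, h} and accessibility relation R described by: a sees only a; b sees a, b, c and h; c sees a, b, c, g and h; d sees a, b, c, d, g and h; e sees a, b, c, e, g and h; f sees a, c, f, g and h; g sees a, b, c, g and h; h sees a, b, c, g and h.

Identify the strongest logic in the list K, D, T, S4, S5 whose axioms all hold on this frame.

Serial (axiom D): yes — every world has a successor (e.g. a R a).
Reflexive (axiom T): yes — every world is R-related to itself.
Transitive (axiom 4): no — b R c and c R g, but not b R g.
Euclidean (axiom 5): no — b R a and b R c, but not a R c.
So F validates K, D, T; S4 would additionally require R to be transitive. The strongest is T.

T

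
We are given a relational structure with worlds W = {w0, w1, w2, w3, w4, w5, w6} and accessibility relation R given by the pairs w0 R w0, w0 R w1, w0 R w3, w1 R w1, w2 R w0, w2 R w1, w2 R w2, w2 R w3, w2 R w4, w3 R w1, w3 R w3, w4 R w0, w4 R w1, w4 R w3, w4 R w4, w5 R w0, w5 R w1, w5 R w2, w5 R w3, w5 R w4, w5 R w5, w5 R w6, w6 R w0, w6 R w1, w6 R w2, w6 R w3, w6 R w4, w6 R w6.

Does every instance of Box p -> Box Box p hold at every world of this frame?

By correspondence theory, 4 is valid on a frame iff R is transitive.
Transitive: yes — every two-step R-path is closed by a direct edge.

Yes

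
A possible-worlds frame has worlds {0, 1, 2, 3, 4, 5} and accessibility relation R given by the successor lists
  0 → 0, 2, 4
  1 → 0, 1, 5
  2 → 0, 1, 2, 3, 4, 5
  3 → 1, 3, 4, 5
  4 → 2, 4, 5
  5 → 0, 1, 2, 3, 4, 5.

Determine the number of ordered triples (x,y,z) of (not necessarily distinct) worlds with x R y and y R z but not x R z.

Enumerating: (0,2,1), (0,2,3), (0,2,5), (0,4,5), (1,0,2), (1,0,4), (1,5,2), (1,5,3), (1,5,4), (3,1,0), (3,4,2), (3,5,0), … and 7 more.
Total: 19.

19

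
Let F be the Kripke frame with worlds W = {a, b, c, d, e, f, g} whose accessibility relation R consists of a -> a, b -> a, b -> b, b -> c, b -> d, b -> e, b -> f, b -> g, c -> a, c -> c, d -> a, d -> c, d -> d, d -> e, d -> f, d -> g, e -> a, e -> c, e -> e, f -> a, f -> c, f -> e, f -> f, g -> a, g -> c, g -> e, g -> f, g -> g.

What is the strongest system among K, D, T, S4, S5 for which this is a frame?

Serial (axiom D): yes — every world has a successor (e.g. a R a).
Reflexive (axiom T): yes — every world is R-related to itself.
Transitive (axiom 4): yes — every two-step R-path is closed by a direct edge.
Euclidean (axiom 5): no — b R a and b R c, but not a R c.
So F validates K, D, T, S4; S5 would additionally require R to be Euclidean. The strongest is S4.

S4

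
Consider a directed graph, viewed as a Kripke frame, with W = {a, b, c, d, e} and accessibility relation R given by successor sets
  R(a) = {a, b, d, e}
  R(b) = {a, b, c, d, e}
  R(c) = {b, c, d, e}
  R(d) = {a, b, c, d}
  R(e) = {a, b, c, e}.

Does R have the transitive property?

Transitive: no — a R b and b R c, but not a R c.

No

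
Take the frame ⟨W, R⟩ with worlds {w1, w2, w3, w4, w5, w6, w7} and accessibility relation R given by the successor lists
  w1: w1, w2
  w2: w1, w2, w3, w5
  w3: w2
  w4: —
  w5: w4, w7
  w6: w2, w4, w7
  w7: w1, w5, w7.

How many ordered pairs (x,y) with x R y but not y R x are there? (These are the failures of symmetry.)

Enumerating: (w2,w5), (w5,w4), (w6,w2), (w6,w4), (w6,w7), (w7,w1).

6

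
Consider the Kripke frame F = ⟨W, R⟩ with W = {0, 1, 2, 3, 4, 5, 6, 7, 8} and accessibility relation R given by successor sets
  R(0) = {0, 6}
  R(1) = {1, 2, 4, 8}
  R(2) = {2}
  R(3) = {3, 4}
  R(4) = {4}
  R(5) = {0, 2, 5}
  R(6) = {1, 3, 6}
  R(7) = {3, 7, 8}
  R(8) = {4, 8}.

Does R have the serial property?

Yes

Serial: yes — every world has a successor (e.g. 0 R 0).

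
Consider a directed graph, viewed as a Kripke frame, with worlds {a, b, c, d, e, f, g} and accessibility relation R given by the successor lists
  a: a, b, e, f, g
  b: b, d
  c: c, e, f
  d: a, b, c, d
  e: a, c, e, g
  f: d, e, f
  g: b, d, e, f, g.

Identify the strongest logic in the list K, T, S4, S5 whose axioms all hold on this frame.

Reflexive (axiom T): yes — every world is R-related to itself.
Transitive (axiom 4): no — a R b and b R d, but not a R d.
Euclidean (axiom 5): no — a R b and a R e, but not b R e.
So F validates K, T; S4 would additionally require R to be transitive. The strongest is T.

T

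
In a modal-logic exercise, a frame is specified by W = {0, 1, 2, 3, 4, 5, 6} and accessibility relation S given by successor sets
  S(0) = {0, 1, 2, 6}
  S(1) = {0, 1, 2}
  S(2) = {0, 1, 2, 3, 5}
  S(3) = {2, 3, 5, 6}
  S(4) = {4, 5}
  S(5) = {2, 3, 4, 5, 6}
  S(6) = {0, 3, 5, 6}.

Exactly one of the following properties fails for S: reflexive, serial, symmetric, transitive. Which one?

transitive

Reflexive: yes — every world is S-related to itself.
Serial: yes — every world has a successor (e.g. 0 S 0).
Symmetric: yes — every pair in S has its reverse in S.
Transitive: no — 0 S 2 and 2 S 3, but not 0 S 3.
Only transitive fails.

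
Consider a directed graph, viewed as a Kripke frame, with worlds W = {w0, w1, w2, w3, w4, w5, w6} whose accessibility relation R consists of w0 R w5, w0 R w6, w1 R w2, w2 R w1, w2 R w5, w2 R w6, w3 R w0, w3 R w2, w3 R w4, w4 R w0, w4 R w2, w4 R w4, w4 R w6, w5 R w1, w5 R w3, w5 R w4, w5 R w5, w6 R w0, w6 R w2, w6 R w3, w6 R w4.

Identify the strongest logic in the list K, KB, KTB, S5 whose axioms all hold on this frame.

K

Symmetric (axiom B): no — w0 R w5 but not w5 R w0.
Reflexive (axiom T): no — w0 is not related to itself.
Euclidean (axiom 5): no — w0 R w5 and w0 R w6, but not w5 R w6.
So F validates K; KB would additionally require R to be symmetric. The strongest is K.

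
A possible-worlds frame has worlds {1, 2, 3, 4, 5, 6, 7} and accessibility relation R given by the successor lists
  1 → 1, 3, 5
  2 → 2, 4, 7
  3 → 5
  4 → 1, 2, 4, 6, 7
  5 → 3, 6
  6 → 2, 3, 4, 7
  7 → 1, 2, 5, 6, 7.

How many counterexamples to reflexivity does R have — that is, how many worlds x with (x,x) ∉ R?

Enumerating: 3, 5, 6.

3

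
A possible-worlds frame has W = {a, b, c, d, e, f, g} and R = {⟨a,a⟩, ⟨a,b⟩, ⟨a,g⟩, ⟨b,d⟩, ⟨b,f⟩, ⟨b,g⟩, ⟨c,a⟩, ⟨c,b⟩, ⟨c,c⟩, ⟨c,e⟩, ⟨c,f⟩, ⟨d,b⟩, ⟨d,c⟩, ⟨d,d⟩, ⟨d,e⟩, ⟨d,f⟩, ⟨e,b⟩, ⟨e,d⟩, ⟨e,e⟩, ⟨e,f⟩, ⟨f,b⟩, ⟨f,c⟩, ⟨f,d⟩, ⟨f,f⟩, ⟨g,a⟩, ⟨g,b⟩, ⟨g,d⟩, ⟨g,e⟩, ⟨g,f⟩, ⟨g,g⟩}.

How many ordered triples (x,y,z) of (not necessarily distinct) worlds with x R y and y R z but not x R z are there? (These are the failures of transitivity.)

Enumerating: (a,b,d), (a,b,f), (a,g,d), (a,g,e), (a,g,f), (b,d,b), (b,d,c), (b,d,e), (b,f,b), (b,f,c), (b,g,a), (b,g,b), … and 17 more.
Total: 29.

29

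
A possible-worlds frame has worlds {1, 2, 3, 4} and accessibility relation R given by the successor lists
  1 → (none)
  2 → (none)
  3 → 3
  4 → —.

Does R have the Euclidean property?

Euclidean: yes — any two successors of a common world are R-related.

Yes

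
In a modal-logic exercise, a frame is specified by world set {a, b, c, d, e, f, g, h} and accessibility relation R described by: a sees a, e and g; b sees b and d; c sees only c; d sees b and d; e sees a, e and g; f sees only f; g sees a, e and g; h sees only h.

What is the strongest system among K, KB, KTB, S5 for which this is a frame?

Symmetric (axiom B): yes — every pair in R has its reverse in R.
Reflexive (axiom T): yes — every world is R-related to itself.
Euclidean (axiom 5): yes — any two successors of a common world are R-related.
So F validates K, KB, KTB, S5. The strongest is S5.

S5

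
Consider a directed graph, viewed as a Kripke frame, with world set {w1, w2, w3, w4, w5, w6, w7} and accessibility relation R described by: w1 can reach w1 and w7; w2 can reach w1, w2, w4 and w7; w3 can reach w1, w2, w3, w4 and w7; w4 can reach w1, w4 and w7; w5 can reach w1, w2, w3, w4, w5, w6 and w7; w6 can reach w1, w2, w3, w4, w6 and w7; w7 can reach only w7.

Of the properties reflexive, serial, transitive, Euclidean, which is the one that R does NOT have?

Euclidean

Reflexive: yes — every world is R-related to itself.
Serial: yes — every world has a successor (e.g. w1 R w1).
Transitive: yes — every two-step R-path is closed by a direct edge.
Euclidean: no — w2 R w1 and w2 R w4, but not w1 R w4.
Only Euclidean fails.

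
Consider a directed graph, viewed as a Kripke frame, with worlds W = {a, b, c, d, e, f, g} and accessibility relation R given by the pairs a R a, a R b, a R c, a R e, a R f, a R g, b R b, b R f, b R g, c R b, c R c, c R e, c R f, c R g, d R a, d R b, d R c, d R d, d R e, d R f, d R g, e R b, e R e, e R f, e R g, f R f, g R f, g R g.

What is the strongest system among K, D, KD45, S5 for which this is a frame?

Serial (axiom D): yes — every world has a successor (e.g. a R a).
Euclidean (axiom 5): no — a R b and a R c, but not b R c.
Transitive (axiom 4): yes — every two-step R-path is closed by a direct edge.
Reflexive (axiom T): yes — every world is R-related to itself.
So F validates K, D; KD45 would additionally require R to be Euclidean. The strongest is D.

D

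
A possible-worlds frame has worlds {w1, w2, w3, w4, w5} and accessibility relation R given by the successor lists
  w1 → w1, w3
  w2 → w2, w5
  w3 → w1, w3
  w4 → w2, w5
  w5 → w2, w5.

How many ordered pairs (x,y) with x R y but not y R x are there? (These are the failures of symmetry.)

Enumerating: (w4,w2), (w4,w5).

2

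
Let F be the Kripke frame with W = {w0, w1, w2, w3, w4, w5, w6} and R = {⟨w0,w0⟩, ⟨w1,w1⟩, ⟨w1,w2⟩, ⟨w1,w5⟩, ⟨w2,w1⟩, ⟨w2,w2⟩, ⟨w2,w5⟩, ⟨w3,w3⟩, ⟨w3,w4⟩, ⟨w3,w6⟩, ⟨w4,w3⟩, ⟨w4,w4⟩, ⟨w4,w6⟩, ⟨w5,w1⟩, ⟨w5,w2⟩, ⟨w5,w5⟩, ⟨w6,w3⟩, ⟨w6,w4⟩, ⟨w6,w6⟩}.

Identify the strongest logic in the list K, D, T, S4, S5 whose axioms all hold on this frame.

Serial (axiom D): yes — every world has a successor (e.g. w0 R w0).
Reflexive (axiom T): yes — every world is R-related to itself.
Transitive (axiom 4): yes — every two-step R-path is closed by a direct edge.
Euclidean (axiom 5): yes — any two successors of a common world are R-related.
So F validates K, D, T, S4, S5. The strongest is S5.

S5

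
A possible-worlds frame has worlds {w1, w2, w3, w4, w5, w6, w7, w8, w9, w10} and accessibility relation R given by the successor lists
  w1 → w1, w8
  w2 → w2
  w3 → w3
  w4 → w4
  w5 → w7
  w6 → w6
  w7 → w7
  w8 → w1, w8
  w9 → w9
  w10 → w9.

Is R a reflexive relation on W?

Reflexive: no — w5 is not related to itself.

No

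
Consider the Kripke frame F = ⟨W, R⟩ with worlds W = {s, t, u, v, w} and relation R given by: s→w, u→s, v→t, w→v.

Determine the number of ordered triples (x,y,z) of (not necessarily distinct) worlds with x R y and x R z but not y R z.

Enumerating: (s,w,w), (u,s,s), (v,t,t), (w,v,v).

4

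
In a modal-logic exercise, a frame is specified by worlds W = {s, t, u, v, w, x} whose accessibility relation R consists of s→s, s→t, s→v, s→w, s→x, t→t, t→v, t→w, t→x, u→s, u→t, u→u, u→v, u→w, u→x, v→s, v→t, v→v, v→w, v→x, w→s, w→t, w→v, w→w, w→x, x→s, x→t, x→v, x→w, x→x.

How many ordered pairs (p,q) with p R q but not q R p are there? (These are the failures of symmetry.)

Enumerating: (s,t), (u,s), (u,t), (u,v), (u,w), (u,x).

6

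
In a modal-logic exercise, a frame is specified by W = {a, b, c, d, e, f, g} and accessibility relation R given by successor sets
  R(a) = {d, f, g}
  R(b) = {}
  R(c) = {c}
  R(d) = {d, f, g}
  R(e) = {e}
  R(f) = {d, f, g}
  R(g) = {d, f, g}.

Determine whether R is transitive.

Transitive: yes — every two-step R-path is closed by a direct edge.

Yes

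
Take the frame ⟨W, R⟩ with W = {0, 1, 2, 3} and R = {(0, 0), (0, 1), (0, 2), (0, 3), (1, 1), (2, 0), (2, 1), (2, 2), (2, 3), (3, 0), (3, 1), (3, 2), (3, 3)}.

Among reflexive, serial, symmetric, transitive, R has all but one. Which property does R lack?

Reflexive: yes — every world is R-related to itself.
Serial: yes — every world has a successor (e.g. 0 R 0).
Symmetric: no — 0 R 1 but not 1 R 0.
Transitive: yes — every two-step R-path is closed by a direct edge.
Only symmetric fails.

symmetric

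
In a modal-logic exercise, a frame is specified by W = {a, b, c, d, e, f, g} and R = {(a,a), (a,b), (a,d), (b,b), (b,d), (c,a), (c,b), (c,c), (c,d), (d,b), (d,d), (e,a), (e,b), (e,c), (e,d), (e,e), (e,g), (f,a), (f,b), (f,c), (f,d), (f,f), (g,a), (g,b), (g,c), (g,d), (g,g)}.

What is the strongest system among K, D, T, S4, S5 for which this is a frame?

Serial (axiom D): yes — every world has a successor (e.g. a R a).
Reflexive (axiom T): yes — every world is R-related to itself.
Transitive (axiom 4): yes — every two-step R-path is closed by a direct edge.
Euclidean (axiom 5): no — c R b and c R a, but not b R a.
So F validates K, D, T, S4; S5 would additionally require R to be Euclidean. The strongest is S4.

S4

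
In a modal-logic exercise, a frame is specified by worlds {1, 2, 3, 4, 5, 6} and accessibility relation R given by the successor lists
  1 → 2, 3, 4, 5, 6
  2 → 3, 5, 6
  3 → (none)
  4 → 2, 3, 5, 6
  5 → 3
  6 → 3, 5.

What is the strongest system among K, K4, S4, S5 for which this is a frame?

Transitive (axiom 4): yes — every two-step R-path is closed by a direct edge.
Reflexive (axiom T): no — 1 is not related to itself.
Euclidean (axiom 5): no — 1 R 2 and 1 R 4, but not 2 R 4.
So F validates K, K4; S4 would additionally require R to be reflexive. The strongest is K4.

K4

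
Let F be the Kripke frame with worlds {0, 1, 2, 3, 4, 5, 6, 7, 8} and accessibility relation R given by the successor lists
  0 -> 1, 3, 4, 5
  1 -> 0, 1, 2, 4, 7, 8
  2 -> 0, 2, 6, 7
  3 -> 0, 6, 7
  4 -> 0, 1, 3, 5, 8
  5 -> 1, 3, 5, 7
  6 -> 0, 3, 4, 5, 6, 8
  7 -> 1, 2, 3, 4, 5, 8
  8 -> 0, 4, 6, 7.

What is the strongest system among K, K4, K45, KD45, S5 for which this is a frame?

K

Transitive (axiom 4): no — 0 R 1 and 1 R 2, but not 0 R 2.
Euclidean (axiom 5): no — 0 R 1 and 0 R 3, but not 1 R 3.
Serial (axiom D): yes — every world has a successor (e.g. 0 R 1).
Reflexive (axiom T): no — 0 is not related to itself.
So F validates K; K4 would additionally require R to be transitive. The strongest is K.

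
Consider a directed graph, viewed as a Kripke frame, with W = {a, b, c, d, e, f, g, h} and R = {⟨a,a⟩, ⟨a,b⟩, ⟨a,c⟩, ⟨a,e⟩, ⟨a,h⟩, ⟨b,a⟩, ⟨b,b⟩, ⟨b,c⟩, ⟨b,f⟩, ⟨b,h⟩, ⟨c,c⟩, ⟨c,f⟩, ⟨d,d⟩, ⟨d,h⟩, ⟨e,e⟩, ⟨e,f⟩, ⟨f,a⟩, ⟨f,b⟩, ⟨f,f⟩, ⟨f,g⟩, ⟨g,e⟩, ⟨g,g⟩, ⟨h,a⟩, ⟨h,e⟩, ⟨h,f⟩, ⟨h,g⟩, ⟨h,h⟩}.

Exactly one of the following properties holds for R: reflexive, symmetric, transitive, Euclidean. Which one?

reflexive

Reflexive: yes — every world is R-related to itself.
Symmetric: no — a R c but not c R a.
Transitive: no — a R b and b R f, but not a R f.
Euclidean: no — a R b and a R e, but not b R e.
Only reflexive holds.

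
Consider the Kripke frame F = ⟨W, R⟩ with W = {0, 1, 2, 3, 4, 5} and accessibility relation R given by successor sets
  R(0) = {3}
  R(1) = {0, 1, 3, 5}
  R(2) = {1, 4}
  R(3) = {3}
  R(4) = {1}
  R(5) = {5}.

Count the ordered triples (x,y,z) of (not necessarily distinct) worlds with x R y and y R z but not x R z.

6

Enumerating: (2,1,0), (2,1,3), (2,1,5), (4,1,0), (4,1,3), (4,1,5).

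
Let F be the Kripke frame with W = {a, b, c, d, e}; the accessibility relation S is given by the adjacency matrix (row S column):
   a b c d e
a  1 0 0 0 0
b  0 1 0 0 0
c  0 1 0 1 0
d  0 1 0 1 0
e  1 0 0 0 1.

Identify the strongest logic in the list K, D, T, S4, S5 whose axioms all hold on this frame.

D

Serial (axiom D): yes — every world has a successor (e.g. a S a).
Reflexive (axiom T): no — c is not related to itself.
Transitive (axiom 4): yes — every two-step S-path is closed by a direct edge.
Euclidean (axiom 5): no — c S b and c S d, but not b S d.
So F validates K, D; T would additionally require S to be reflexive. The strongest is D.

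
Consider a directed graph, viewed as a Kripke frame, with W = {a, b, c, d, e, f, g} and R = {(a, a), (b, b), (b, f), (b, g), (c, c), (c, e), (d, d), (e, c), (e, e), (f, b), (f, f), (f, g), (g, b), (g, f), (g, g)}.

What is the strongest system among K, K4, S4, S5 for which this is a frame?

Transitive (axiom 4): yes — every two-step R-path is closed by a direct edge.
Reflexive (axiom T): yes — every world is R-related to itself.
Euclidean (axiom 5): yes — any two successors of a common world are R-related.
So F validates K, K4, S4, S5. The strongest is S5.

S5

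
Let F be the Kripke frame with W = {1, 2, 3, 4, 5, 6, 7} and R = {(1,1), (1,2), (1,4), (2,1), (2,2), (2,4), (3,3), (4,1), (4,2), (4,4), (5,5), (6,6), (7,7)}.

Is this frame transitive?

Yes

Transitive: yes — every two-step R-path is closed by a direct edge.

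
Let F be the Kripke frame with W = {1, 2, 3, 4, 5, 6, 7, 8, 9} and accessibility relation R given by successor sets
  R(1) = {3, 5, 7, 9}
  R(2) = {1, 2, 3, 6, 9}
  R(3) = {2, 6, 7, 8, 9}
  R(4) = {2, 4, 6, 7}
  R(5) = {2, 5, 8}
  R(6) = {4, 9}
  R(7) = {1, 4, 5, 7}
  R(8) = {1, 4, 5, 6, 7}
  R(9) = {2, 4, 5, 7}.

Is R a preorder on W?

Reflexive: no — 1 is not related to itself.
Transitive: no — 1 R 3 and 3 R 2, but not 1 R 2.
So R is not a preorder.

No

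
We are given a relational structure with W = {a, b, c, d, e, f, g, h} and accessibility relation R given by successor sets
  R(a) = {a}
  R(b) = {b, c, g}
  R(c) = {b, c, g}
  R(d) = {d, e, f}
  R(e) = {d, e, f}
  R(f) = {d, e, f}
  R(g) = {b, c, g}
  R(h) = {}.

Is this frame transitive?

Yes

Transitive: yes — every two-step R-path is closed by a direct edge.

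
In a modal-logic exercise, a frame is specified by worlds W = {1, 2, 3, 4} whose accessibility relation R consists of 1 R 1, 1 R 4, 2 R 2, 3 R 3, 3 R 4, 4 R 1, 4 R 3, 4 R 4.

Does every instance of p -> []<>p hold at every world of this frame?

Axiom B corresponds to the accessibility relation being symmetric.
Symmetric: yes — every pair in R has its reverse in R.

Yes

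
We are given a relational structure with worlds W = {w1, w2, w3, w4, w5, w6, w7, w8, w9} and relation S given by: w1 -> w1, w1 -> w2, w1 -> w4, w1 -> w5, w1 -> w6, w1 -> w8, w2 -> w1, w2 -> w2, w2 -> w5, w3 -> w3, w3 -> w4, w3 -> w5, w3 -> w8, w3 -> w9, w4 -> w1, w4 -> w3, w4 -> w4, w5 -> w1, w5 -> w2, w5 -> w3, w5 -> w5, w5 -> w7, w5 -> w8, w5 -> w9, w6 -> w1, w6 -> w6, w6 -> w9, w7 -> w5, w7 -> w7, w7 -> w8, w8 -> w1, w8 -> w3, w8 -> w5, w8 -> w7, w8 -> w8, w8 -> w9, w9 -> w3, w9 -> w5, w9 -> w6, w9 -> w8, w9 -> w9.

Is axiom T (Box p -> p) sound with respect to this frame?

Yes

The schema T characterises exactly the reflexive frames.
Reflexive: yes — every world is S-related to itself.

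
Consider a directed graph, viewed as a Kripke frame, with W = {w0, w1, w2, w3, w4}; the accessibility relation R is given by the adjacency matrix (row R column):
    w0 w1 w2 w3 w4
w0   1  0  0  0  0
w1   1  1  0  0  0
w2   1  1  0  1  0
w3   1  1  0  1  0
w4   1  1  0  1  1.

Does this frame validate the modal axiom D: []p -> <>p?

Yes

Axiom D corresponds to the accessibility relation being serial.
Serial: yes — every world has a successor (e.g. w0 R w0).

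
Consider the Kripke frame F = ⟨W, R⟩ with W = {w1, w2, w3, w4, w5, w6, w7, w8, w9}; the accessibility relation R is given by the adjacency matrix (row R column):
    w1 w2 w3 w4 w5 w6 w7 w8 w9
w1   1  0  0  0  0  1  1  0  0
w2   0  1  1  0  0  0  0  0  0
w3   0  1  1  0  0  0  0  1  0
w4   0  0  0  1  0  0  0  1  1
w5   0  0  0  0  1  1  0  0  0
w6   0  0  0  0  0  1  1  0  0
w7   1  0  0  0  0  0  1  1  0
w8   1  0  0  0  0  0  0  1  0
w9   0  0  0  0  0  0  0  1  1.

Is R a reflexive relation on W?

Yes

Reflexive: yes — every world is R-related to itself.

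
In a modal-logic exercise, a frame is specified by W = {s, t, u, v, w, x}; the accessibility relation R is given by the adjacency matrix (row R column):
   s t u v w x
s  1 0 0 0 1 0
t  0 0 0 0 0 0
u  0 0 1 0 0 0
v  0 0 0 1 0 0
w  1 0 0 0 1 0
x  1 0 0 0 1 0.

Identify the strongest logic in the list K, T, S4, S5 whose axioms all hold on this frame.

K

Reflexive (axiom T): no — t is not related to itself.
Transitive (axiom 4): yes — every two-step R-path is closed by a direct edge.
Euclidean (axiom 5): yes — any two successors of a common world are R-related.
So F validates K; T would additionally require R to be reflexive. The strongest is K.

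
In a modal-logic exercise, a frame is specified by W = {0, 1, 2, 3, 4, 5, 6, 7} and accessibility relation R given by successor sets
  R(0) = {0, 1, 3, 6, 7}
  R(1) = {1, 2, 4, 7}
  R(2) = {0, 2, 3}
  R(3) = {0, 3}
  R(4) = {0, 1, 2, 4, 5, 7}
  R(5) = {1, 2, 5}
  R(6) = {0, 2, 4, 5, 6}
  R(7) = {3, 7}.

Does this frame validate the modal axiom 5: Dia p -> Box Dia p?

Axiom 5 corresponds to the accessibility relation being Euclidean.
Euclidean: no — 0 R 1 and 0 R 3, but not 1 R 3.

No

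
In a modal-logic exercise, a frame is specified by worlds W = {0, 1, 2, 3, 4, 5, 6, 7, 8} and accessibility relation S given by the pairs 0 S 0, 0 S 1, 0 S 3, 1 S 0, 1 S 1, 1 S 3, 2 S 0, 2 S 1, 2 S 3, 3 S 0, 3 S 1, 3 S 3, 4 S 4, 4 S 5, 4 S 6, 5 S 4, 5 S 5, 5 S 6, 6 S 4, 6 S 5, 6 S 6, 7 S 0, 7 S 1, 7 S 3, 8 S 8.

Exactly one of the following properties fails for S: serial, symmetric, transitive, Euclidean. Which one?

symmetric

Serial: yes — every world has a successor (e.g. 0 S 0).
Symmetric: no — 2 S 0 but not 0 S 2.
Transitive: yes — every two-step S-path is closed by a direct edge.
Euclidean: yes — any two successors of a common world are S-related.
Only symmetric fails.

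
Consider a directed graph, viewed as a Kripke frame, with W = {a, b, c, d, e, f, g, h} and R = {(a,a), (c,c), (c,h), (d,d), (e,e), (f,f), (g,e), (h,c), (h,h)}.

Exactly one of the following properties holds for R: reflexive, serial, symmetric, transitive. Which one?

Reflexive: no — b is not related to itself.
Serial: no — b has no R-successor.
Symmetric: no — g R e but not e R g.
Transitive: yes — every two-step R-path is closed by a direct edge.
Only transitive holds.

transitive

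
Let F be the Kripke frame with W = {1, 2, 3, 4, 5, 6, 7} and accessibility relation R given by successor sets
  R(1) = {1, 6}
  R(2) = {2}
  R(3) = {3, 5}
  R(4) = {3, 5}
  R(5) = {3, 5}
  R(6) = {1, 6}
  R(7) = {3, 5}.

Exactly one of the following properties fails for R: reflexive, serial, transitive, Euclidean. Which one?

Reflexive: no — 4 is not related to itself.
Serial: yes — every world has a successor (e.g. 1 R 1).
Transitive: yes — every two-step R-path is closed by a direct edge.
Euclidean: yes — any two successors of a common world are R-related.
Only reflexive fails.

reflexive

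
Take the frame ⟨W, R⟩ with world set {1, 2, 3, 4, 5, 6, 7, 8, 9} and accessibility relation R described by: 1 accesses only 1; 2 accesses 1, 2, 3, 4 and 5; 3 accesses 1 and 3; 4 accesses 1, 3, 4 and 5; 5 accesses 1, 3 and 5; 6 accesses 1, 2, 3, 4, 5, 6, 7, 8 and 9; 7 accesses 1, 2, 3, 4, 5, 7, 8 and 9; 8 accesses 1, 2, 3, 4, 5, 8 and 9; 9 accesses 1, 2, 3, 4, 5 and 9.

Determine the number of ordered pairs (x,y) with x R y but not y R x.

Enumerating: (2,1), (2,3), (2,4), (2,5), (3,1), (4,1), (4,3), (4,5), (5,1), (5,3), (6,1), (6,2), … and 24 more.
Total: 36.

36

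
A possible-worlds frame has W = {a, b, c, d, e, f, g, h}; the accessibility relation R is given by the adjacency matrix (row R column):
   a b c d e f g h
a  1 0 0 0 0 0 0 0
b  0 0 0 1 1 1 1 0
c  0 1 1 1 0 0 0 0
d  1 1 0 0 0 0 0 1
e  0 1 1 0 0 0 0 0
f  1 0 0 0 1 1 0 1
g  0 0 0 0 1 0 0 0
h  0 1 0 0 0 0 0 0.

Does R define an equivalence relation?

Reflexive: no — b is not related to itself.
Symmetric: no — b R f but not f R b.
Transitive: no — b R d and d R a, but not b R a.
So R is not an equivalence relation.

No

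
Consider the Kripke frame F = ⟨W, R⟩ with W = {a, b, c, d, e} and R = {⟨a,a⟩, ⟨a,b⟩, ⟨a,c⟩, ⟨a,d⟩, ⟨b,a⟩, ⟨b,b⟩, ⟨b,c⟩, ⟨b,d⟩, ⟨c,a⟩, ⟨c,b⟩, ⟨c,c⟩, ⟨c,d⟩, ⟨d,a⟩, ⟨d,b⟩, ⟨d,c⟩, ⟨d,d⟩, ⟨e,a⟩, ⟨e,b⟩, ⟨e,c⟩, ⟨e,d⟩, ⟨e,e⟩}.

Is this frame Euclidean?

Euclidean: no — e R a and e R e, but not a R e.

No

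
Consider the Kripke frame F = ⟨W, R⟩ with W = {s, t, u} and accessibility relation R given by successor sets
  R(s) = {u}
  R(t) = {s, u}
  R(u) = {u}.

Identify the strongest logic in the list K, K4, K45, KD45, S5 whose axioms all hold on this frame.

K4

Transitive (axiom 4): yes — every two-step R-path is closed by a direct edge.
Euclidean (axiom 5): no — t R u and t R s, but not u R s.
Serial (axiom D): yes — every world has a successor (e.g. s R u).
Reflexive (axiom T): no — s is not related to itself.
So F validates K, K4; K45 would additionally require R to be Euclidean. The strongest is K4.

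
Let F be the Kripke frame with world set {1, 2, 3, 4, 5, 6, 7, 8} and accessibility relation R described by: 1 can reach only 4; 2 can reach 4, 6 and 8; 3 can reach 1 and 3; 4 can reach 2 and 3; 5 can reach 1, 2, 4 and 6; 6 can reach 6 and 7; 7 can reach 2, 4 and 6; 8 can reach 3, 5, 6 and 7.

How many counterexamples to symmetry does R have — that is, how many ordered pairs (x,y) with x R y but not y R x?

15

Enumerating: (1,4), (2,6), (2,8), (3,1), (4,3), (5,1), (5,2), (5,4), (5,6), (7,2), (7,4), (8,3), (8,5), (8,6), (8,7).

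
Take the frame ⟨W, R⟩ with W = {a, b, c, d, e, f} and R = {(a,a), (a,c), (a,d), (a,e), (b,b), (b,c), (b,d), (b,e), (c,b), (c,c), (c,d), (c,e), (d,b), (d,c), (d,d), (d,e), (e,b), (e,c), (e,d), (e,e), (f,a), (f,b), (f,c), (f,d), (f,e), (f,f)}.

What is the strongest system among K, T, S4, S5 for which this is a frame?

T

Reflexive (axiom T): yes — every world is R-related to itself.
Transitive (axiom 4): no — a R c and c R b, but not a R b.
Euclidean (axiom 5): no — f R a and f R b, but not a R b.
So F validates K, T; S4 would additionally require R to be transitive. The strongest is T.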